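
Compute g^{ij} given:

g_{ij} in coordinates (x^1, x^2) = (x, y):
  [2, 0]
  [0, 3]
The metric is diagonal, so g^{ij} is diagonal with entries 1/g_{ii}: diag(1/2, 1/3).
g^{ij}:
  [1/2, 0]
  [0, 1/3]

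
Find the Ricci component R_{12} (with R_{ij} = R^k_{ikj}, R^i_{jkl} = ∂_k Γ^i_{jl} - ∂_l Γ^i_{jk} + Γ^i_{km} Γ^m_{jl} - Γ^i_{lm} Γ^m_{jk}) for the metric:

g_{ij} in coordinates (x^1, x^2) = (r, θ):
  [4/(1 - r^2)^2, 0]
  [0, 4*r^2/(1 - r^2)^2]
Non-zero Christoffel symbols (Γ^k_{ij} = Γ^k_{ji}):
Γ^r_{r r} = 2*r/(1 - r^2)
Γ^r_{θ θ} = (r^3 + r)/(r^2 - 1)
Γ^θ_{r θ} = (-r^2 - 1)/(r^3 - r)
R^r_{r r θ} = 0 (a repeated index in an antisymmetric pair)
R^θ_{r θ θ} = 0 (a repeated index in an antisymmetric pair)
R_{rθ} = R^r_{r r θ} + R^θ_{r θ θ} = (0) + (0) = 0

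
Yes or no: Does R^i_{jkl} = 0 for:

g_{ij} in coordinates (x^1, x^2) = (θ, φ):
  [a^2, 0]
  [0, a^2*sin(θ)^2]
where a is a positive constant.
Non-zero Christoffel symbols:
Γ^θ_{φ φ} = -sin(2*θ)/2
Γ^φ_{θ φ} = 1/tan(θ)
Ricci tensor: R_{θθ} = 1, R_{θφ} = 0, R_{φφ} = sin(θ)^2
The Ricci tensor is non-zero, so the Riemann tensor is non-zero: not flat.
No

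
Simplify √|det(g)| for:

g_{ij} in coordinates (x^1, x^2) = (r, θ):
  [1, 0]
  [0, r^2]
det(g) = r^2
√|det(g)| = r
Volume element: dV = r dr dθ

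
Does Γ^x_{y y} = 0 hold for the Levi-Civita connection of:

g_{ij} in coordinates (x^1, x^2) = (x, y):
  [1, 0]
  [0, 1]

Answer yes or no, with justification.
Γ^x_{y y} = (1/2) g^{xx} (∂_y g_{xy} + ∂_y g_{xy} - ∂_x g_{yy}) = (1/2)(1)((0) + (0) - (0)) = 0
This equals the proposed value 0.
Yes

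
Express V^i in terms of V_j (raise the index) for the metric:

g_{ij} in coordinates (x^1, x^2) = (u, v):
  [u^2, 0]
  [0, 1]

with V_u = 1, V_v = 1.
Inverse metric (diagonal): g^{uu} = 1/u^2, g^{vv} = 1
V^i = g^{ij} V_j:
V^u = (1/u^2)(1) + (0)(1) = 1/u^2
V^v = (0)(1) + (1)(1) = 1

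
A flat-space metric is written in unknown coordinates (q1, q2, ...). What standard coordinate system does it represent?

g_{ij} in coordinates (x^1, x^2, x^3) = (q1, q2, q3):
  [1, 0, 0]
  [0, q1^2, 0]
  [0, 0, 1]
The line element ds^2 = dq1^2 + q1^2 dq2^2 + dq3^2 is dr^2 + r^2 dθ^2 + dz^2 with q1 = r, q2 = θ, q3 = z.
cylindrical coordinates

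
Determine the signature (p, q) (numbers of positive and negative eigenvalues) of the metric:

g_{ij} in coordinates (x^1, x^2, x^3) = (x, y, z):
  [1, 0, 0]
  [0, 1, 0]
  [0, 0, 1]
The metric is diagonal, so its eigenvalues are the diagonal entries: 1, 1, 1 (at a generic point, where coordinate-dependent entries are positive).
3 positive, 0 negative.
(3, 0) - Riemannian (positive definite)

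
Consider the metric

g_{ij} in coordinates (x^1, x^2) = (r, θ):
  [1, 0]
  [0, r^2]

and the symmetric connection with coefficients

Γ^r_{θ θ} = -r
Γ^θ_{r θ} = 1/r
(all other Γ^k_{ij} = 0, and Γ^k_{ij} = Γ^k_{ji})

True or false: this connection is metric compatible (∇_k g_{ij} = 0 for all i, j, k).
Using ∇_k g_{ij} = ∂_k g_{ij} - Γ^m_{ki} g_{mj} - Γ^m_{kj} g_{im}:
e.g. ∇_r g_{θθ} = (2*r) - (r) - (r) = 0
Every component ∇_k g_{ij} vanishes: the connection is metric compatible.
True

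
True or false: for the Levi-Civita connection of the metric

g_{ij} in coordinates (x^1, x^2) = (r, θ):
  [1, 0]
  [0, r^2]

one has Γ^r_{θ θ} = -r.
Γ^r_{θ θ} = (1/2) g^{rr} (∂_θ g_{rθ} + ∂_θ g_{rθ} - ∂_r g_{θθ}) = (1/2)(1)((0) + (0) - (2*r)) = -r
This equals the proposed value -r.
True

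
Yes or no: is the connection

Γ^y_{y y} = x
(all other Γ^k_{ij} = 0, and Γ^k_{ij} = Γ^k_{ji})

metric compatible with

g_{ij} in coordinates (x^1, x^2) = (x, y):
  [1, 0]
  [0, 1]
Using ∇_k g_{ij} = ∂_k g_{ij} - Γ^m_{ki} g_{mj} - Γ^m_{kj} g_{im}:
∇_y g_{yy} = (0) - (x) - (x) = -2*x ≠ 0
So the connection is not metric compatible (it is not the Levi-Civita connection).
No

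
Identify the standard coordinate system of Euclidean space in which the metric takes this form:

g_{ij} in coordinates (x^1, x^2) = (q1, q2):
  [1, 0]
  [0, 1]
All components are constant and the metric is the identity, i.e. orthonormal rectilinear coordinates.
Cartesian (2D) coordinates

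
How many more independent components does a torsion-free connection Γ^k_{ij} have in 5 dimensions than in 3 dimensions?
Independent components in n dimensions: n × n(n+1)/2 = n^2(n+1)/2.
5D: 5 × 15 = 75
3D: 3 × 6 = 18
Difference = 75 - 18 = 57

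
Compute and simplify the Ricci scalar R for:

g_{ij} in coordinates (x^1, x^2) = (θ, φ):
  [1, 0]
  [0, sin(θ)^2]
Non-zero Christoffel symbols (Γ^k_{ij} = Γ^k_{ji}):
Γ^θ_{φ φ} = -sin(2*θ)/2
Γ^φ_{θ φ} = 1/tan(θ)
Ricci tensor (R_{ij} = R^k_{ikj}): R_{θθ} = 1, R_{θφ} = 0, R_{φφ} = sin(θ)^2
Inverse metric: g^{θθ} = 1, g^{φφ} = 1/sin(θ)^2
R = g^{ij} R_{ij} = (1)(1) + (1/sin(θ)^2)(sin(θ)^2) = 2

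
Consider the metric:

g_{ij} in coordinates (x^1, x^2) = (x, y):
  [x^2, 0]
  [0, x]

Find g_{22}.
With x^1 = x, x^2 = y, g_{22} = g_{yy} is the row-2, column-2 entry of the matrix.
g_{22} = x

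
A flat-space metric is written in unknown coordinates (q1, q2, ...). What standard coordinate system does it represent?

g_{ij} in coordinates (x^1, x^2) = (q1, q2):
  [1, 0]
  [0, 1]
All components are constant and the metric is the identity, i.e. orthonormal rectilinear coordinates.
Cartesian (2D) coordinates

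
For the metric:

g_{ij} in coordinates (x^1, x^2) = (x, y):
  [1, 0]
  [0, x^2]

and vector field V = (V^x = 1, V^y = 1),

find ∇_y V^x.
Non-zero Christoffel symbols:
Γ^x_{y y} = -x
Γ^y_{x y} = 1/x
∇_y V^x = ∂_y V^x + Γ^x_{y j} V^j
  = (0) + (0)(1) + (-x)(1)
  = -x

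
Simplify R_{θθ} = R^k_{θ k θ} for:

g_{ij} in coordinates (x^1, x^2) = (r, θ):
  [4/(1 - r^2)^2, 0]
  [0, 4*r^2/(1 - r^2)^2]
Non-zero Christoffel symbols (Γ^k_{ij} = Γ^k_{ji}):
Γ^r_{r r} = 2*r/(1 - r^2)
Γ^r_{θ θ} = (r^3 + r)/(r^2 - 1)
Γ^θ_{r θ} = (-r^2 - 1)/(r^3 - r)
R^r_{θ r θ} = ∂_r Γ^r_{θ θ} - ∂_θ Γ^r_{θ r} + Γ^r_{r m} Γ^m_{θ θ} - Γ^r_{θ m} Γ^m_{θ r}
  = ((r^4 - 4*r^2 - 1)/(r^2 - 1)^2) - (0) + (-2*r^2*(r^2 + 1)/(r^2 - 1)^2) - (-(r^2 + 1)^2/(r^2 - 1)^2) = -4*r^2/(r^2 - 1)^2
R^θ_{θ θ θ} = 0 (a repeated index in an antisymmetric pair)
R_{θθ} = R^r_{θ r θ} + R^θ_{θ θ θ} = (-4*r^2/(r^2 - 1)^2) + (0) = -4*r^2/(r^2 - 1)^2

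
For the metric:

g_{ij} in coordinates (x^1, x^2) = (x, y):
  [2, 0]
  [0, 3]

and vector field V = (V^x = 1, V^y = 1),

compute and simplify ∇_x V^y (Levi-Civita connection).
All Christoffel symbols are zero.
∇_x V^y = ∂_x V^y + Γ^y_{x j} V^j
  = (0) + (0)(1) + (0)(1)
  = 0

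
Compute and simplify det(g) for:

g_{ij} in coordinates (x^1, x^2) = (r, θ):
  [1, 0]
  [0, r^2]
For a 2×2 metric: det(g) = g_{11}·g_{22} - g_{12}·g_{21}
= (1)·(r^2) - (0)·(0)
= r^2 - 0
det(g) = r^2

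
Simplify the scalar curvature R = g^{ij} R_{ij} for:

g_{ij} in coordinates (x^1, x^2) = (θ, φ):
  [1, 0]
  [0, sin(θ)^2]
Non-zero Christoffel symbols (Γ^k_{ij} = Γ^k_{ji}):
Γ^θ_{φ φ} = -sin(2*θ)/2
Γ^φ_{θ φ} = 1/tan(θ)
Ricci tensor (R_{ij} = R^k_{ikj}): R_{θθ} = 1, R_{θφ} = 0, R_{φφ} = sin(θ)^2
Inverse metric: g^{θθ} = 1, g^{φφ} = 1/sin(θ)^2
R = g^{ij} R_{ij} = (1)(1) + (1/sin(θ)^2)(sin(θ)^2) = 2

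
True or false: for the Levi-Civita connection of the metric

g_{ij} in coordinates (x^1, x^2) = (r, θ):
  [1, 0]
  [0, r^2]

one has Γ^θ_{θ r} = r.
Γ^θ_{θ r} = (1/2) g^{θθ} (∂_θ g_{θr} + ∂_r g_{θθ} - ∂_θ g_{θr}) = (1/2)(1/r^2)((0) + (2*r) - (0)) = 1/r
This differs from the proposed value r.
False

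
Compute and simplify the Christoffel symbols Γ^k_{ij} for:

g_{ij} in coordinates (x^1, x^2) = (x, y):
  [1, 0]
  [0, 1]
Using Γ^k_{ij} = (1/2) g^{km} (∂_i g_{mj} + ∂_j g_{mi} - ∂_m g_{ij}); the metric is diagonal, so only the m = k term contributes.
Every metric component is constant, so all ∂_m g_{ij} = 0 and every Christoffel symbol vanishes.
All Christoffel symbols are zero.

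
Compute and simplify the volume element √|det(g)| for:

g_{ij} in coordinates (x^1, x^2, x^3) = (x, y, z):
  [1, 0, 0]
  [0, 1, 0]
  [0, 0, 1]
det(g) = 1
√|det(g)| = 1
Volume element: dV = 1 dx dy dz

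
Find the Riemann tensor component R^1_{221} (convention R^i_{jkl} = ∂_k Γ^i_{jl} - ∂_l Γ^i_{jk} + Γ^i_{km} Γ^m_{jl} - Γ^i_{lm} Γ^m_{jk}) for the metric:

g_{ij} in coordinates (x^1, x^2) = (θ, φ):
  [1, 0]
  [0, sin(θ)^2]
Non-zero Christoffel symbols (Γ^k_{ij} = Γ^k_{ji}):
Γ^θ_{φ φ} = -sin(2*θ)/2
Γ^φ_{θ φ} = 1/tan(θ)
R^θ_{φ φ θ} = ∂_φ Γ^θ_{φ θ} - ∂_θ Γ^θ_{φ φ} + Γ^θ_{φ m} Γ^m_{φ θ} - Γ^θ_{θ m} Γ^m_{φ φ}
  = (0) - (-cos(2*θ)) + (-cos(θ)^2) - (0) = -sin(θ)^2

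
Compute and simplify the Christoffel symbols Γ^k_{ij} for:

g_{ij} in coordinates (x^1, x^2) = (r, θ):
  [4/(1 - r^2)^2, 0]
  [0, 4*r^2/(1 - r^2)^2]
Using Γ^k_{ij} = (1/2) g^{km} (∂_i g_{mj} + ∂_j g_{mi} - ∂_m g_{ij}); the metric is diagonal, so only the m = k term contributes.
Non-zero symbols (using the symmetry Γ^k_{ij} = Γ^k_{ji}):
Γ^r_{r r} = (1/2) g^{rr} (∂_r g_{rr} + ∂_r g_{rr} - ∂_r g_{rr}) = (1/2)((1 - r^2)^2/4)((16*r/(1 - r^2)^3) + (16*r/(1 - r^2)^3) - (16*r/(1 - r^2)^3)) = 2*r/(1 - r^2)
Γ^r_{θ θ} = (1/2) g^{rr} (∂_θ g_{rθ} + ∂_θ g_{rθ} - ∂_r g_{θθ}) = (1/2)((1 - r^2)^2/4)((0) + (0) - (-8*(r^3 + r)/(r^2 - 1)^3)) = (r^3 + r)/(r^2 - 1)
Γ^θ_{r θ} = (1/2) g^{θθ} (∂_r g_{θθ} + ∂_θ g_{θr} - ∂_θ g_{rθ}) = (1/2)((1 - r^2)^2/(4*r^2))((-8*(r^3 + r)/(r^2 - 1)^3) + (0) - (0)) = (-r^2 - 1)/(r^3 - r)
All other Christoffel symbols are zero.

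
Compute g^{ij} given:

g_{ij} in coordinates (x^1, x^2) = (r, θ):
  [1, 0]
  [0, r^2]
The metric is diagonal, so g^{ij} is diagonal with entries 1/g_{ii}: diag(1, 1/(r^2)).
g^{ij}:
  [1, 0]
  [0, 1/r^2]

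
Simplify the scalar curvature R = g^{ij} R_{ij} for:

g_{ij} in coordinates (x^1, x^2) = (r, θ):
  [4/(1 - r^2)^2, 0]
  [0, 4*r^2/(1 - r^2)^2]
Non-zero Christoffel symbols (Γ^k_{ij} = Γ^k_{ji}):
Γ^r_{r r} = 2*r/(1 - r^2)
Γ^r_{θ θ} = (r^3 + r)/(r^2 - 1)
Γ^θ_{r θ} = (-r^2 - 1)/(r^3 - r)
Ricci tensor (R_{ij} = R^k_{ikj}): R_{rr} = -4/(r^2 - 1)^2, R_{rθ} = 0, R_{θθ} = -4*r^2/(r^2 - 1)^2
Inverse metric: g^{rr} = (1 - r^2)^2/4, g^{θθ} = (1 - r^2)^2/(4*r^2)
R = g^{ij} R_{ij} = ((1 - r^2)^2/4)(-4/(r^2 - 1)^2) + ((1 - r^2)^2/(4*r^2))(-4*r^2/(r^2 - 1)^2) = -2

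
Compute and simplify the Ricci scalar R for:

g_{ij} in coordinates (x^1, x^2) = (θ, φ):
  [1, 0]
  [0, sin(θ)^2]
Non-zero Christoffel symbols (Γ^k_{ij} = Γ^k_{ji}):
Γ^θ_{φ φ} = -sin(2*θ)/2
Γ^φ_{θ φ} = 1/tan(θ)
Ricci tensor (R_{ij} = R^k_{ikj}): R_{θθ} = 1, R_{θφ} = 0, R_{φφ} = sin(θ)^2
Inverse metric: g^{θθ} = 1, g^{φφ} = 1/sin(θ)^2
R = g^{ij} R_{ij} = (1)(1) + (1/sin(θ)^2)(sin(θ)^2) = 2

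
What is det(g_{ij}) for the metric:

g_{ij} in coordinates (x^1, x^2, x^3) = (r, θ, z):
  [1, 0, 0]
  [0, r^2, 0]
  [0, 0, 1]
Diagonal metric: det(g) = g_{11}·g_{22}·g_{33}
= (1)·(r^2)·(1)
det(g) = r^2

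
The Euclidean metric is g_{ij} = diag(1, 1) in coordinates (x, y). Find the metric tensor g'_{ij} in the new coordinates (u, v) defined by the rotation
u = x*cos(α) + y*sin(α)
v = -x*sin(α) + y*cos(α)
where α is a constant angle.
Invert the transformation: x = u*cos(α) - v*sin(α), y = u*sin(α) + v*cos(α)
g'_{ij} = (∂x^k/∂x'^i)(∂x^l/∂x'^j) g_{kl}; with g_{kl} = δ_{kl} this is Σ_k (∂x^k/∂x'^i)(∂x^k/∂x'^j).
Jacobian: ∂x/∂u = cos(α), ∂x/∂v = -sin(α), ∂y/∂u = sin(α), ∂y/∂v = cos(α)
g'_{uu} = (cos(α))(cos(α)) + (sin(α))(sin(α)) = 1
g'_{uv} = (cos(α))(-sin(α)) + (sin(α))(cos(α)) = 0
g'_{vv} = (-sin(α))(-sin(α)) + (cos(α))(cos(α)) = 1
g'_{ij} = diag(1, 1)
The Euclidean metric is invariant under rotations.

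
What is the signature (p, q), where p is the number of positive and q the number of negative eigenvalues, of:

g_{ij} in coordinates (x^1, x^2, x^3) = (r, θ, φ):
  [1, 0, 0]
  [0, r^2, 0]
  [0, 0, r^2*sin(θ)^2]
The metric is diagonal, so its eigenvalues are the diagonal entries: 1, r^2, r^2*sin(θ)^2 (at a generic point, where coordinate-dependent entries are positive).
3 positive, 0 negative.
(3, 0) - Riemannian (positive definite)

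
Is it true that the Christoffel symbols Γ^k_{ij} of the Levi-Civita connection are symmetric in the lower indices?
The Levi-Civita connection is torsion-free, which is exactly Γ^k_{ij} = Γ^k_{ji}.
Yes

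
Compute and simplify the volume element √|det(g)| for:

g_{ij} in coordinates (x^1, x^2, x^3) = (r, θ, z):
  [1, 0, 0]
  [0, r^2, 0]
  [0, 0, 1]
det(g) = r^2
√|det(g)| = r
Volume element: dV = r dr dθ dz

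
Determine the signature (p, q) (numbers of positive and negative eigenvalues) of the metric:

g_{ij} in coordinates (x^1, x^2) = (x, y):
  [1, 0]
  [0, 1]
The metric is diagonal, so its eigenvalues are the diagonal entries: 1, 1 (at a generic point, where coordinate-dependent entries are positive).
2 positive, 0 negative.
(2, 0) - Riemannian (positive definite)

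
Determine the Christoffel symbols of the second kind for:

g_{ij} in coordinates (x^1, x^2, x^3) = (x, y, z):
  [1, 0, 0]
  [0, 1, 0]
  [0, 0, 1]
Using Γ^k_{ij} = (1/2) g^{km} (∂_i g_{mj} + ∂_j g_{mi} - ∂_m g_{ij}); the metric is diagonal, so only the m = k term contributes.
Every metric component is constant, so all ∂_m g_{ij} = 0 and every Christoffel symbol vanishes.
All Christoffel symbols are zero.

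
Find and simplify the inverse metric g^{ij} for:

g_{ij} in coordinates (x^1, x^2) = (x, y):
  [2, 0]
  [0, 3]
The metric is diagonal, so g^{ij} is diagonal with entries 1/g_{ii}: diag(1/2, 1/3).
g^{ij}:
  [1/2, 0]
  [0, 1/3]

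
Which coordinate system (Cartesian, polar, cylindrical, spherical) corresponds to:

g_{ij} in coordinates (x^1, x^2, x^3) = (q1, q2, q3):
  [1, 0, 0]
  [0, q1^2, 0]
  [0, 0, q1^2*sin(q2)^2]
The line element ds^2 = dq1^2 + q1^2 dq2^2 + q1^2 sin(q2)^2 dq3^2 is dr^2 + r^2 dθ^2 + r^2 sin(θ)^2 dφ^2 with q1 = r, q2 = θ, q3 = φ.
spherical coordinates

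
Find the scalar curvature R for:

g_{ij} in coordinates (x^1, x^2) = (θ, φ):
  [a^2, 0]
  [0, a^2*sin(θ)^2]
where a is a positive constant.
Non-zero Christoffel symbols (Γ^k_{ij} = Γ^k_{ji}):
Γ^θ_{φ φ} = -sin(2*θ)/2
Γ^φ_{θ φ} = 1/tan(θ)
Ricci tensor (R_{ij} = R^k_{ikj}): R_{θθ} = 1, R_{θφ} = 0, R_{φφ} = sin(θ)^2
Inverse metric: g^{θθ} = 1/a^2, g^{φφ} = 1/(a^2*sin(θ)^2)
R = g^{ij} R_{ij} = (1/a^2)(1) + (1/(a^2*sin(θ)^2))(sin(θ)^2) = 2/a^2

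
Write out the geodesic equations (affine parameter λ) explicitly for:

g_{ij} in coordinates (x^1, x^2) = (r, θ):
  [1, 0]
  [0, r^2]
Geodesic equation: d^2x^k/dλ^2 + Γ^k_{ij} (dx^i/dλ)(dx^j/dλ) = 0.
Non-zero Christoffel symbols:
Γ^r_{θ θ} = -r
Γ^θ_{r θ} = 1/r
Substituting (the symmetric pair Γ^k_{ij}, Γ^k_{ji} combines into a factor 2):
d^2r/dλ^2 - r (dθ/dλ)^2 = 0
d^2θ/dλ^2 + (2/r) (dr/dλ)(dθ/dλ) = 0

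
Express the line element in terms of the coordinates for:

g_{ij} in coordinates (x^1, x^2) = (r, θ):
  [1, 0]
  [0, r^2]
ds^2 = g_{ij} dx^i dx^j; only the non-zero components contribute.
ds^2 = dr^2 + r^2 dθ^2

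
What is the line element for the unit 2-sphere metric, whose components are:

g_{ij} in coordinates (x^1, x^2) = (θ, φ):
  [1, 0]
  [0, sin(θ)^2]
ds^2 = g_{ij} dx^i dx^j; only the non-zero components contribute.
ds^2 = dθ^2 + sin(θ)^2 dφ^2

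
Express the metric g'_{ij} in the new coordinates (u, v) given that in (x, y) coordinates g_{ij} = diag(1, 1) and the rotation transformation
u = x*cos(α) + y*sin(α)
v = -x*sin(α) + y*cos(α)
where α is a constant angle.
Invert the transformation: x = u*cos(α) - v*sin(α), y = u*sin(α) + v*cos(α)
g'_{ij} = (∂x^k/∂x'^i)(∂x^l/∂x'^j) g_{kl}; with g_{kl} = δ_{kl} this is Σ_k (∂x^k/∂x'^i)(∂x^k/∂x'^j).
Jacobian: ∂x/∂u = cos(α), ∂x/∂v = -sin(α), ∂y/∂u = sin(α), ∂y/∂v = cos(α)
g'_{uu} = (cos(α))(cos(α)) + (sin(α))(sin(α)) = 1
g'_{uv} = (cos(α))(-sin(α)) + (sin(α))(cos(α)) = 0
g'_{vv} = (-sin(α))(-sin(α)) + (cos(α))(cos(α)) = 1
g'_{ij} = diag(1, 1)
The Euclidean metric is invariant under rotations.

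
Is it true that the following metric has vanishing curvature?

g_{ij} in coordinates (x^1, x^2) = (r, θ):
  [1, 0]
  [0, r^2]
Non-zero Christoffel symbols:
Γ^r_{θ θ} = -r
Γ^θ_{r θ} = 1/r
Ricci tensor: R_{rr} = 0, R_{rθ} = 0, R_{θθ} = 0
All R_{ij} vanish; in 2 dimensions the Riemann tensor is fully determined by the Ricci tensor, so R^i_{jkl} = 0: the metric is flat (curvilinear coordinates on flat space).
Yes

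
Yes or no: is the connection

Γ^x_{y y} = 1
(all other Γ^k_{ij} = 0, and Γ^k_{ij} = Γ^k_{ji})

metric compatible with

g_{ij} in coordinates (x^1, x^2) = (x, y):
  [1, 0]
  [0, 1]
Using ∇_k g_{ij} = ∂_k g_{ij} - Γ^m_{ki} g_{mj} - Γ^m_{kj} g_{im}:
∇_y g_{xy} = (0) - (0) - (1) = -1 ≠ 0
So the connection is not metric compatible (it is not the Levi-Civita connection).
No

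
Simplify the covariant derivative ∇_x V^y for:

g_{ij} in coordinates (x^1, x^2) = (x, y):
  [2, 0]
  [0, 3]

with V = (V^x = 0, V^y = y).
All Christoffel symbols are zero.
∇_x V^y = ∂_x V^y + Γ^y_{x j} V^j
  = (0) + (0)(0) + (0)(y)
  = 0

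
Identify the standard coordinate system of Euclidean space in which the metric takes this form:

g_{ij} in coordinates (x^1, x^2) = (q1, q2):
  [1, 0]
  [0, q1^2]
The line element ds^2 = dq1^2 + q1^2 dq2^2 is dr^2 + r^2 dθ^2 with q1 = r, q2 = θ.
polar coordinates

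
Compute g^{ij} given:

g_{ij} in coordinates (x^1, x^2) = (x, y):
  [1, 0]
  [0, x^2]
The metric is diagonal, so g^{ij} is diagonal with entries 1/g_{ii}: diag(1, 1/(x^2)).
g^{ij}:
  [1, 0]
  [0, 1/x^2]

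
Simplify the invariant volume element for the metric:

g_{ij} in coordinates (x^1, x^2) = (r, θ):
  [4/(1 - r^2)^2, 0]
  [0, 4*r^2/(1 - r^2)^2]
det(g) = 16*r^2/(1 - r^2)^4
√|det(g)| = 4*r/(r^2 - 1)^2
Volume element: dV = 4*r/(r^2 - 1)^2 dr dθ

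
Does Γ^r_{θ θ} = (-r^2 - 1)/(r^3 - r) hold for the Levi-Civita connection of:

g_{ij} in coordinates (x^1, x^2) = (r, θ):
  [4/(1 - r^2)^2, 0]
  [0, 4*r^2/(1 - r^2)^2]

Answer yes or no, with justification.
Γ^r_{θ θ} = (1/2) g^{rr} (∂_θ g_{rθ} + ∂_θ g_{rθ} - ∂_r g_{θθ}) = (1/2)((1 - r^2)^2/4)((0) + (0) - (-8*(r^3 + r)/(r^2 - 1)^3)) = (r^3 + r)/(r^2 - 1)
This differs from the proposed value (-r^2 - 1)/(r^3 - r).
No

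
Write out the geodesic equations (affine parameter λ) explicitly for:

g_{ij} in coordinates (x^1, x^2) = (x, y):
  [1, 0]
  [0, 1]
Geodesic equation: d^2x^k/dλ^2 + Γ^k_{ij} (dx^i/dλ)(dx^j/dλ) = 0.
All Christoffel symbols vanish, so the geodesics are straight lines:
d^2x/dλ^2 = 0
d^2y/dλ^2 = 0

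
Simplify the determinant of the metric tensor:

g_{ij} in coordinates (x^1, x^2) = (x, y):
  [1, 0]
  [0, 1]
For a 2×2 metric: det(g) = g_{11}·g_{22} - g_{12}·g_{21}
= (1)·(1) - (0)·(0)
= 1 - 0
det(g) = 1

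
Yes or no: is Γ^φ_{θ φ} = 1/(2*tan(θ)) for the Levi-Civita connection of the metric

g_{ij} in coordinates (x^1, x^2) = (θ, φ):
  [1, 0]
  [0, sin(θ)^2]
Γ^φ_{θ φ} = (1/2) g^{φφ} (∂_θ g_{φφ} + ∂_φ g_{φθ} - ∂_φ g_{θφ}) = (1/2)(1/sin(θ)^2)((sin(2*θ)) + (0) - (0)) = 1/tan(θ)
This differs from the proposed value 1/(2*tan(θ)).
No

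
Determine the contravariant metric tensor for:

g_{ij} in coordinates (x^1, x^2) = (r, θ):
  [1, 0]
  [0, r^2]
The metric is diagonal, so g^{ij} is diagonal with entries 1/g_{ii}: diag(1, 1/(r^2)).
g^{ij}:
  [1, 0]
  [0, 1/r^2]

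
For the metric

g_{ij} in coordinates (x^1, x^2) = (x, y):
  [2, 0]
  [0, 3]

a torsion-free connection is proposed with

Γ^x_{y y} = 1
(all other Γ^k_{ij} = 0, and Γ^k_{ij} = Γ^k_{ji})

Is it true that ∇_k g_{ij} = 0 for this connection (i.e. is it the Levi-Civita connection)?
Using ∇_k g_{ij} = ∂_k g_{ij} - Γ^m_{ki} g_{mj} - Γ^m_{kj} g_{im}:
∇_y g_{xy} = (0) - (0) - (2) = -2 ≠ 0
So the connection is not metric compatible (it is not the Levi-Civita connection).
No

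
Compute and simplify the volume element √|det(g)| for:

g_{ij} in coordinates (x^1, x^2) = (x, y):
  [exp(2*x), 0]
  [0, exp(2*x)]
det(g) = exp(4*x)
√|det(g)| = exp(2*x)
Volume element: dV = exp(2*x) dx dy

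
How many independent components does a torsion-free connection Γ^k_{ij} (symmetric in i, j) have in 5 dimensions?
Γ^k_{ij} has n choices for the upper index and n(n+1)/2 independent symmetric lower index pairs.
Total = 5 × 5×6/2 = 5 × 15 = 75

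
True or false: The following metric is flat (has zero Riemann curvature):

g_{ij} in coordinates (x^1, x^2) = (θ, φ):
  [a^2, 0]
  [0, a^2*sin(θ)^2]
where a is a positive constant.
Non-zero Christoffel symbols:
Γ^θ_{φ φ} = -sin(2*θ)/2
Γ^φ_{θ φ} = 1/tan(θ)
Ricci tensor: R_{θθ} = 1, R_{θφ} = 0, R_{φφ} = sin(θ)^2
The Ricci tensor is non-zero, so the Riemann tensor is non-zero: not flat.
False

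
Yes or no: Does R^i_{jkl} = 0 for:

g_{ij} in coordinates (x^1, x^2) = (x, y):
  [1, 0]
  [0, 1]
All metric components are constant, so every Christoffel symbol vanishes and R^i_{jkl} = 0.
Yes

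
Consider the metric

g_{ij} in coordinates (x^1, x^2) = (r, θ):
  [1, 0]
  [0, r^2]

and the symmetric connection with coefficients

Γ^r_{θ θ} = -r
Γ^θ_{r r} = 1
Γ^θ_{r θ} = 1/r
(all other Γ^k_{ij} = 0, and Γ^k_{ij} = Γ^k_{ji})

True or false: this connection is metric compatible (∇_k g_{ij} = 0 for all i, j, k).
Using ∇_k g_{ij} = ∂_k g_{ij} - Γ^m_{ki} g_{mj} - Γ^m_{kj} g_{im}:
∇_r g_{rθ} = (0) - (r^2) - (0) = -r^2 ≠ 0
So the connection is not metric compatible (it is not the Levi-Civita connection).
False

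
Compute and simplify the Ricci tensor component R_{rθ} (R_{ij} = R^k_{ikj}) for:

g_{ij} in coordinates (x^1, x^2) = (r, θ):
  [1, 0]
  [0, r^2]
Non-zero Christoffel symbols (Γ^k_{ij} = Γ^k_{ji}):
Γ^r_{θ θ} = -r
Γ^θ_{r θ} = 1/r
R^r_{r r θ} = 0 (a repeated index in an antisymmetric pair)
R^θ_{r θ θ} = 0 (a repeated index in an antisymmetric pair)
R_{rθ} = R^r_{r r θ} + R^θ_{r θ θ} = (0) + (0) = 0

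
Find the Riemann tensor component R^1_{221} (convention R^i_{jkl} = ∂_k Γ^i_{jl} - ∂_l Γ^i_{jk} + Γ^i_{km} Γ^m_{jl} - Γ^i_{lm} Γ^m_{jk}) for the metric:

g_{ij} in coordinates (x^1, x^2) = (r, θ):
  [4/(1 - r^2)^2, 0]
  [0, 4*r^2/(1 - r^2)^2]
Non-zero Christoffel symbols (Γ^k_{ij} = Γ^k_{ji}):
Γ^r_{r r} = 2*r/(1 - r^2)
Γ^r_{θ θ} = (r^3 + r)/(r^2 - 1)
Γ^θ_{r θ} = (-r^2 - 1)/(r^3 - r)
R^r_{θ θ r} = ∂_θ Γ^r_{θ r} - ∂_r Γ^r_{θ θ} + Γ^r_{θ m} Γ^m_{θ r} - Γ^r_{r m} Γ^m_{θ θ}
  = (0) - ((r^4 - 4*r^2 - 1)/(r^2 - 1)^2) + (-(r^2 + 1)^2/(r^2 - 1)^2) - (-2*r^2*(r^2 + 1)/(r^2 - 1)^2) = 4*r^2/(r^2 - 1)^2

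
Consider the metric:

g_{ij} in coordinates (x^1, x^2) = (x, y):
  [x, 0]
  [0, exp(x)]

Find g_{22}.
With x^1 = x, x^2 = y, g_{22} = g_{yy} is the row-2, column-2 entry of the matrix.
g_{22} = exp(x)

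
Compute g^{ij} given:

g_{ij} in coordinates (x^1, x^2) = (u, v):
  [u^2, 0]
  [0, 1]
The metric is diagonal, so g^{ij} is diagonal with entries 1/g_{ii}: diag(1/(u^2), 1).
g^{ij}:
  [1/u^2, 0]
  [0, 1]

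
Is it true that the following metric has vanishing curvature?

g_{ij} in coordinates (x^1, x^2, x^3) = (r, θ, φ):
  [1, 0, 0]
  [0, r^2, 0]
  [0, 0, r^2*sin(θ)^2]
Non-zero Christoffel symbols:
Γ^r_{θ θ} = -r
Γ^r_{φ φ} = -r*sin(θ)^2
Γ^θ_{r θ} = 1/r
Γ^θ_{φ φ} = -sin(2*θ)/2
Γ^φ_{r φ} = 1/r
Γ^φ_{θ φ} = 1/tan(θ)
Ricci tensor: R_{rr} = 0, R_{rθ} = 0, R_{rφ} = 0, R_{θθ} = 0, R_{θφ} = 0, R_{φφ} = 0
All R_{ij} vanish; in 3 dimensions the Riemann tensor is fully determined by the Ricci tensor, so R^i_{jkl} = 0: the metric is flat (curvilinear coordinates on flat space).
Yes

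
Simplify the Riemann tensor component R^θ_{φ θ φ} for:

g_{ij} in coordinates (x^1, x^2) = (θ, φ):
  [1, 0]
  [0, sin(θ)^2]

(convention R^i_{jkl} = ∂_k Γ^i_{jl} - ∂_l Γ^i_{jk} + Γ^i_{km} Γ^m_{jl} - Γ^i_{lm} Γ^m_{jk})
Non-zero Christoffel symbols (Γ^k_{ij} = Γ^k_{ji}):
Γ^θ_{φ φ} = -sin(2*θ)/2
Γ^φ_{θ φ} = 1/tan(θ)
R^θ_{φ θ φ} = ∂_θ Γ^θ_{φ φ} - ∂_φ Γ^θ_{φ θ} + Γ^θ_{θ m} Γ^m_{φ φ} - Γ^θ_{φ m} Γ^m_{φ θ}
  = (-cos(2*θ)) - (0) + (0) - (-cos(θ)^2) = sin(θ)^2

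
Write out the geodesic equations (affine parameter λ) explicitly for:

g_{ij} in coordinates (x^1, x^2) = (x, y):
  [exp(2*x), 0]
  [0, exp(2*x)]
Geodesic equation: d^2x^k/dλ^2 + Γ^k_{ij} (dx^i/dλ)(dx^j/dλ) = 0.
Non-zero Christoffel symbols:
Γ^x_{x x} = 1
Γ^x_{y y} = -1
Γ^y_{x y} = 1
Substituting (the symmetric pair Γ^k_{ij}, Γ^k_{ji} combines into a factor 2):
d^2x/dλ^2 + (dx/dλ)^2 - (dy/dλ)^2 = 0
d^2y/dλ^2 + 2 (dx/dλ)(dy/dλ) = 0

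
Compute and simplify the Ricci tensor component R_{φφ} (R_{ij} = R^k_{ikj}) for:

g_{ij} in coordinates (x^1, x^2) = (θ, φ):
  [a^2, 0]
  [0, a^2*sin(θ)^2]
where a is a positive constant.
Non-zero Christoffel symbols (Γ^k_{ij} = Γ^k_{ji}):
Γ^θ_{φ φ} = -sin(2*θ)/2
Γ^φ_{θ φ} = 1/tan(θ)
R^θ_{φ θ φ} = ∂_θ Γ^θ_{φ φ} - ∂_φ Γ^θ_{φ θ} + Γ^θ_{θ m} Γ^m_{φ φ} - Γ^θ_{φ m} Γ^m_{φ θ}
  = (-cos(2*θ)) - (0) + (0) - (-cos(θ)^2) = sin(θ)^2
R^φ_{φ φ φ} = 0 (a repeated index in an antisymmetric pair)
R_{φφ} = R^θ_{φ θ φ} + R^φ_{φ φ φ} = (sin(θ)^2) + (0) = sin(θ)^2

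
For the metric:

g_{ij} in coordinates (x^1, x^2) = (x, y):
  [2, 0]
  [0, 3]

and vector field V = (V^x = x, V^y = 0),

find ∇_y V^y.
All Christoffel symbols are zero.
∇_y V^y = ∂_y V^y + Γ^y_{y j} V^j
  = (0) + (0)(x) + (0)(0)
  = 0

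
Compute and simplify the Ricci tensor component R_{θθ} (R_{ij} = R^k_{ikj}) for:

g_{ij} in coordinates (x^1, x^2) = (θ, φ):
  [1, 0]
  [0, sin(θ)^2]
Non-zero Christoffel symbols (Γ^k_{ij} = Γ^k_{ji}):
Γ^θ_{φ φ} = -sin(2*θ)/2
Γ^φ_{θ φ} = 1/tan(θ)
R^θ_{θ θ θ} = 0 (a repeated index in an antisymmetric pair)
R^φ_{θ φ θ} = ∂_φ Γ^φ_{θ θ} - ∂_θ Γ^φ_{θ φ} + Γ^φ_{φ m} Γ^m_{θ θ} - Γ^φ_{θ m} Γ^m_{θ φ}
  = (0) - (-1/sin(θ)^2) + (0) - (1/tan(θ)^2) = 1
R_{θθ} = R^θ_{θ θ θ} + R^φ_{θ φ θ} = (0) + (1) = 1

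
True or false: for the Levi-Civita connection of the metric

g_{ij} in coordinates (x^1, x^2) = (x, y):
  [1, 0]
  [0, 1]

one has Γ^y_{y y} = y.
Γ^y_{y y} = (1/2) g^{yy} (∂_y g_{yy} + ∂_y g_{yy} - ∂_y g_{yy}) = (1/2)(1)((0) + (0) - (0)) = 0
This differs from the proposed value y.
False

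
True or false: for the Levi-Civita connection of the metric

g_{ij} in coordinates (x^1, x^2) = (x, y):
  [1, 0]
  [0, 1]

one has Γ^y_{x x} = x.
Γ^y_{x x} = (1/2) g^{yy} (∂_x g_{yx} + ∂_x g_{yx} - ∂_y g_{xx}) = (1/2)(1)((0) + (0) - (0)) = 0
This differs from the proposed value x.
False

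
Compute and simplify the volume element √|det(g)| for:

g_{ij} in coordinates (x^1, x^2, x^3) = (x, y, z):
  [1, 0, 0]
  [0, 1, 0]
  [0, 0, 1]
det(g) = 1
√|det(g)| = 1
Volume element: dV = 1 dx dy dz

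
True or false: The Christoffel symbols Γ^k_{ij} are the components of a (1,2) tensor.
Under a change of coordinates Γ picks up an inhomogeneous term ∂²x/∂x'∂x'; e.g. Γ = 0 in Cartesian coordinates but Γ^r_{θθ} = -r in polar coordinates on the same flat plane.
False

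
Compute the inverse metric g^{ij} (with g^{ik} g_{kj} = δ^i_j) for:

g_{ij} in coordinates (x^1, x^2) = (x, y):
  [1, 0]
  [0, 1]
The metric is diagonal, so g^{ij} is diagonal with entries 1/g_{ii}: diag(1, 1).
g^{ij}:
  [1, 0]
  [0, 1]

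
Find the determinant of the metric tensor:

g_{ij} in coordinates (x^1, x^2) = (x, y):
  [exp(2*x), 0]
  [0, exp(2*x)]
For a 2×2 metric: det(g) = g_{11}·g_{22} - g_{12}·g_{21}
= (exp(2*x))·(exp(2*x)) - (0)·(0)
= exp(4*x) - 0
det(g) = exp(4*x)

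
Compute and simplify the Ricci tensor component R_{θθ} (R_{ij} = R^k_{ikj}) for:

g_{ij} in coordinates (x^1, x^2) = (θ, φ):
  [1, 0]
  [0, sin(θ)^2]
Non-zero Christoffel symbols (Γ^k_{ij} = Γ^k_{ji}):
Γ^θ_{φ φ} = -sin(2*θ)/2
Γ^φ_{θ φ} = 1/tan(θ)
R^θ_{θ θ θ} = 0 (a repeated index in an antisymmetric pair)
R^φ_{θ φ θ} = ∂_φ Γ^φ_{θ θ} - ∂_θ Γ^φ_{θ φ} + Γ^φ_{φ m} Γ^m_{θ θ} - Γ^φ_{θ m} Γ^m_{θ φ}
  = (0) - (-1/sin(θ)^2) + (0) - (1/tan(θ)^2) = 1
R_{θθ} = R^θ_{θ θ θ} + R^φ_{θ φ θ} = (0) + (1) = 1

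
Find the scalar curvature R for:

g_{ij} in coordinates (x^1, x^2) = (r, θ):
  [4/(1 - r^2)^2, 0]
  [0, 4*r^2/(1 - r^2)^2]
Non-zero Christoffel symbols (Γ^k_{ij} = Γ^k_{ji}):
Γ^r_{r r} = 2*r/(1 - r^2)
Γ^r_{θ θ} = (r^3 + r)/(r^2 - 1)
Γ^θ_{r θ} = (-r^2 - 1)/(r^3 - r)
Ricci tensor (R_{ij} = R^k_{ikj}): R_{rr} = -4/(r^2 - 1)^2, R_{rθ} = 0, R_{θθ} = -4*r^2/(r^2 - 1)^2
Inverse metric: g^{rr} = (1 - r^2)^2/4, g^{θθ} = (1 - r^2)^2/(4*r^2)
R = g^{ij} R_{ij} = ((1 - r^2)^2/4)(-4/(r^2 - 1)^2) + ((1 - r^2)^2/(4*r^2))(-4*r^2/(r^2 - 1)^2) = -2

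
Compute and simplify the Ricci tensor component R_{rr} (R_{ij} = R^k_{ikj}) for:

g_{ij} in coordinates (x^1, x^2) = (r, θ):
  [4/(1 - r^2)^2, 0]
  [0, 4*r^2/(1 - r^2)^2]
Non-zero Christoffel symbols (Γ^k_{ij} = Γ^k_{ji}):
Γ^r_{r r} = 2*r/(1 - r^2)
Γ^r_{θ θ} = (r^3 + r)/(r^2 - 1)
Γ^θ_{r θ} = (-r^2 - 1)/(r^3 - r)
R^r_{r r r} = 0 (a repeated index in an antisymmetric pair)
R^θ_{r θ r} = ∂_θ Γ^θ_{r r} - ∂_r Γ^θ_{r θ} + Γ^θ_{θ m} Γ^m_{r r} - Γ^θ_{r m} Γ^m_{r θ}
  = (0) - ((r^4 + 4*r^2 - 1)/(r^3 - r)^2) + (2*(r^2 + 1)/(r^2 - 1)^2) - ((r^2 + 1)^2/(r^3 - r)^2) = -4/(r^2 - 1)^2
R_{rr} = R^r_{r r r} + R^θ_{r θ r} = (0) + (-4/(r^2 - 1)^2) = -4/(r^2 - 1)^2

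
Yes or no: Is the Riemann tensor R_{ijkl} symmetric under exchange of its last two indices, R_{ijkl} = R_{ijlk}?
It is antisymmetric in the last pair: R_{ijkl} = -R_{ijlk}.
No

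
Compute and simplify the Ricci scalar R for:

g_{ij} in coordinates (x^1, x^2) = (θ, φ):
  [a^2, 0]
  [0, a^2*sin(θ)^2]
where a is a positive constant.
Non-zero Christoffel symbols (Γ^k_{ij} = Γ^k_{ji}):
Γ^θ_{φ φ} = -sin(2*θ)/2
Γ^φ_{θ φ} = 1/tan(θ)
Ricci tensor (R_{ij} = R^k_{ikj}): R_{θθ} = 1, R_{θφ} = 0, R_{φφ} = sin(θ)^2
Inverse metric: g^{θθ} = 1/a^2, g^{φφ} = 1/(a^2*sin(θ)^2)
R = g^{ij} R_{ij} = (1/a^2)(1) + (1/(a^2*sin(θ)^2))(sin(θ)^2) = 2/a^2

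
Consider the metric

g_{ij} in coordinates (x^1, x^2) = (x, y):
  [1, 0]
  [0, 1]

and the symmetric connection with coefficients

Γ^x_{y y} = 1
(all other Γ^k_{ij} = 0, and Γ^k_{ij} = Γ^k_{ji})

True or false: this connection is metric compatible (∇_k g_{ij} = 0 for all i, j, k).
Using ∇_k g_{ij} = ∂_k g_{ij} - Γ^m_{ki} g_{mj} - Γ^m_{kj} g_{im}:
∇_y g_{xy} = (0) - (0) - (1) = -1 ≠ 0
So the connection is not metric compatible (it is not the Levi-Civita connection).
False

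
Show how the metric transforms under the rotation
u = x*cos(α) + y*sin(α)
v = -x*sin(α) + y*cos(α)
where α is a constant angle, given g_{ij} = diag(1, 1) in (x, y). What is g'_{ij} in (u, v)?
Invert the transformation: x = u*cos(α) - v*sin(α), y = u*sin(α) + v*cos(α)
g'_{ij} = (∂x^k/∂x'^i)(∂x^l/∂x'^j) g_{kl}; with g_{kl} = δ_{kl} this is Σ_k (∂x^k/∂x'^i)(∂x^k/∂x'^j).
Jacobian: ∂x/∂u = cos(α), ∂x/∂v = -sin(α), ∂y/∂u = sin(α), ∂y/∂v = cos(α)
g'_{uu} = (cos(α))(cos(α)) + (sin(α))(sin(α)) = 1
g'_{uv} = (cos(α))(-sin(α)) + (sin(α))(cos(α)) = 0
g'_{vv} = (-sin(α))(-sin(α)) + (cos(α))(cos(α)) = 1
g'_{ij} = diag(1, 1)
The Euclidean metric is invariant under rotations.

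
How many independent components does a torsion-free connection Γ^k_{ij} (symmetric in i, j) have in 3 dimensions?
Γ^k_{ij} has n choices for the upper index and n(n+1)/2 independent symmetric lower index pairs.
Total = 3 × 3×4/2 = 3 × 6 = 18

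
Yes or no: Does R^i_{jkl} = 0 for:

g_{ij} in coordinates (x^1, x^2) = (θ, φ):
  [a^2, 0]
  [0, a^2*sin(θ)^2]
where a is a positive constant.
Non-zero Christoffel symbols:
Γ^θ_{φ φ} = -sin(2*θ)/2
Γ^φ_{θ φ} = 1/tan(θ)
Ricci tensor: R_{θθ} = 1, R_{θφ} = 0, R_{φφ} = sin(θ)^2
The Ricci tensor is non-zero, so the Riemann tensor is non-zero: not flat.
No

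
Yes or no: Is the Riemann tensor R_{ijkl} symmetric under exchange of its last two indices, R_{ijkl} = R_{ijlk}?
It is antisymmetric in the last pair: R_{ijkl} = -R_{ijlk}.
No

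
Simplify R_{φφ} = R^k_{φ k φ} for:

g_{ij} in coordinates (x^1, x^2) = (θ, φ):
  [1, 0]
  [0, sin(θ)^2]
Non-zero Christoffel symbols (Γ^k_{ij} = Γ^k_{ji}):
Γ^θ_{φ φ} = -sin(2*θ)/2
Γ^φ_{θ φ} = 1/tan(θ)
R^θ_{φ θ φ} = ∂_θ Γ^θ_{φ φ} - ∂_φ Γ^θ_{φ θ} + Γ^θ_{θ m} Γ^m_{φ φ} - Γ^θ_{φ m} Γ^m_{φ θ}
  = (-cos(2*θ)) - (0) + (0) - (-cos(θ)^2) = sin(θ)^2
R^φ_{φ φ φ} = 0 (a repeated index in an antisymmetric pair)
R_{φφ} = R^θ_{φ θ φ} + R^φ_{φ φ φ} = (sin(θ)^2) + (0) = sin(θ)^2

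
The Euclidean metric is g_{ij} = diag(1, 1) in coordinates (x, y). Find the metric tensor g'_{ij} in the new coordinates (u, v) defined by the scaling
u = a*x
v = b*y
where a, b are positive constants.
Invert the transformation: x = u/a, y = v/b
g'_{ij} = (∂x^k/∂x'^i)(∂x^l/∂x'^j) g_{kl}; with g_{kl} = δ_{kl} this is Σ_k (∂x^k/∂x'^i)(∂x^k/∂x'^j).
Jacobian: ∂x/∂u = 1/a, ∂x/∂v = 0, ∂y/∂u = 0, ∂y/∂v = 1/b
g'_{uu} = (1/a)(1/a) + (0)(0) = 1/a^2
g'_{uv} = (1/a)(0) + (0)(1/b) = 0
g'_{vv} = (0)(0) + (1/b)(1/b) = 1/b^2
g'_{ij} = diag(1/a^2, 1/b^2)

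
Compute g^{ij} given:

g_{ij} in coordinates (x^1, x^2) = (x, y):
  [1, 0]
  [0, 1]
The metric is diagonal, so g^{ij} is diagonal with entries 1/g_{ii}: diag(1, 1).
g^{ij}:
  [1, 0]
  [0, 1]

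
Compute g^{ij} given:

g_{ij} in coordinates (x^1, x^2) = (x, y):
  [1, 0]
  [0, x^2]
The metric is diagonal, so g^{ij} is diagonal with entries 1/g_{ii}: diag(1, 1/(x^2)).
g^{ij}:
  [1, 0]
  [0, 1/x^2]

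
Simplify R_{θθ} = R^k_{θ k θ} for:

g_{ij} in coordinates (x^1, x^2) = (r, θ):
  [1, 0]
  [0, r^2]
Non-zero Christoffel symbols (Γ^k_{ij} = Γ^k_{ji}):
Γ^r_{θ θ} = -r
Γ^θ_{r θ} = 1/r
R^r_{θ r θ} = ∂_r Γ^r_{θ θ} - ∂_θ Γ^r_{θ r} + Γ^r_{r m} Γ^m_{θ θ} - Γ^r_{θ m} Γ^m_{θ r}
  = (-1) - (0) + (0) - (-1) = 0
R^θ_{θ θ θ} = 0 (a repeated index in an antisymmetric pair)
R_{θθ} = R^r_{θ r θ} + R^θ_{θ θ θ} = (0) + (0) = 0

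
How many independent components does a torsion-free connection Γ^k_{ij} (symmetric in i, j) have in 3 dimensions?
Γ^k_{ij} has n choices for the upper index and n(n+1)/2 independent symmetric lower index pairs.
Total = 3 × 3×4/2 = 3 × 6 = 18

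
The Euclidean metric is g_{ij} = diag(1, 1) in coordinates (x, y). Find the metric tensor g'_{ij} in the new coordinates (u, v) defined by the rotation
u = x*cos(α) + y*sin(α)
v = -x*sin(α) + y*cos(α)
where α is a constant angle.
Invert the transformation: x = u*cos(α) - v*sin(α), y = u*sin(α) + v*cos(α)
g'_{ij} = (∂x^k/∂x'^i)(∂x^l/∂x'^j) g_{kl}; with g_{kl} = δ_{kl} this is Σ_k (∂x^k/∂x'^i)(∂x^k/∂x'^j).
Jacobian: ∂x/∂u = cos(α), ∂x/∂v = -sin(α), ∂y/∂u = sin(α), ∂y/∂v = cos(α)
g'_{uu} = (cos(α))(cos(α)) + (sin(α))(sin(α)) = 1
g'_{uv} = (cos(α))(-sin(α)) + (sin(α))(cos(α)) = 0
g'_{vv} = (-sin(α))(-sin(α)) + (cos(α))(cos(α)) = 1
g'_{ij} = diag(1, 1)
The Euclidean metric is invariant under rotations.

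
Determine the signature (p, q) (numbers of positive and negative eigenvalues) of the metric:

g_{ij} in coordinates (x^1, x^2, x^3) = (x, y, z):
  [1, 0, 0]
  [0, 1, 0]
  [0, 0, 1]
The metric is diagonal, so its eigenvalues are the diagonal entries: 1, 1, 1 (at a generic point, where coordinate-dependent entries are positive).
3 positive, 0 negative.
(3, 0) - Riemannian (positive definite)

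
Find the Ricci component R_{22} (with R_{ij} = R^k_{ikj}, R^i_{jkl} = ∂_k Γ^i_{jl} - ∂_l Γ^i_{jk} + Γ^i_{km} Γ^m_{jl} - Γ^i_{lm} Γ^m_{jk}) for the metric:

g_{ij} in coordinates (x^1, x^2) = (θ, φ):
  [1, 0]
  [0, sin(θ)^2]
Non-zero Christoffel symbols (Γ^k_{ij} = Γ^k_{ji}):
Γ^θ_{φ φ} = -sin(2*θ)/2
Γ^φ_{θ φ} = 1/tan(θ)
R^θ_{φ θ φ} = ∂_θ Γ^θ_{φ φ} - ∂_φ Γ^θ_{φ θ} + Γ^θ_{θ m} Γ^m_{φ φ} - Γ^θ_{φ m} Γ^m_{φ θ}
  = (-cos(2*θ)) - (0) + (0) - (-cos(θ)^2) = sin(θ)^2
R^φ_{φ φ φ} = 0 (a repeated index in an antisymmetric pair)
R_{φφ} = R^θ_{φ θ φ} + R^φ_{φ φ φ} = (sin(θ)^2) + (0) = sin(θ)^2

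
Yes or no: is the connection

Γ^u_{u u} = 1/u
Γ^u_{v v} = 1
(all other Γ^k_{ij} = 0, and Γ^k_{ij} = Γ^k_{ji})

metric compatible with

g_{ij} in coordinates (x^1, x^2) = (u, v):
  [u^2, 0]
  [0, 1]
Using ∇_k g_{ij} = ∂_k g_{ij} - Γ^m_{ki} g_{mj} - Γ^m_{kj} g_{im}:
∇_v g_{uv} = (0) - (0) - (u^2) = -u^2 ≠ 0
So the connection is not metric compatible (it is not the Levi-Civita connection).
No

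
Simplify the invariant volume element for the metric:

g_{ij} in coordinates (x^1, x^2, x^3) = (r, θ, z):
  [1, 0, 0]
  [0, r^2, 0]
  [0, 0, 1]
det(g) = r^2
√|det(g)| = r
Volume element: dV = r dr dθ dz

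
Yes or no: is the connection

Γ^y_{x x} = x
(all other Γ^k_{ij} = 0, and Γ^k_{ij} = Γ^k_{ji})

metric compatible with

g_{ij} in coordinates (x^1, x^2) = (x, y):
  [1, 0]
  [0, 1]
Using ∇_k g_{ij} = ∂_k g_{ij} - Γ^m_{ki} g_{mj} - Γ^m_{kj} g_{im}:
∇_x g_{xy} = (0) - (x) - (0) = -x ≠ 0
So the connection is not metric compatible (it is not the Levi-Civita connection).
No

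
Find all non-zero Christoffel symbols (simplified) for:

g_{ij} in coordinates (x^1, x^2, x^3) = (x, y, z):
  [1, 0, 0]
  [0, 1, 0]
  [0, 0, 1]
Using Γ^k_{ij} = (1/2) g^{km} (∂_i g_{mj} + ∂_j g_{mi} - ∂_m g_{ij}); the metric is diagonal, so only the m = k term contributes.
Every metric component is constant, so all ∂_m g_{ij} = 0 and every Christoffel symbol vanishes.
All Christoffel symbols are zero.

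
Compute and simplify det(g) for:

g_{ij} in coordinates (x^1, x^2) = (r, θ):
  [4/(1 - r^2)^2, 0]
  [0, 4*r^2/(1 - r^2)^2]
For a 2×2 metric: det(g) = g_{11}·g_{22} - g_{12}·g_{21}
= (4/(1 - r^2)^2)·(4*r^2/(1 - r^2)^2) - (0)·(0)
= 16*r^2/(1 - r^2)^4 - 0
det(g) = 16*r^2/(1 - r^2)^4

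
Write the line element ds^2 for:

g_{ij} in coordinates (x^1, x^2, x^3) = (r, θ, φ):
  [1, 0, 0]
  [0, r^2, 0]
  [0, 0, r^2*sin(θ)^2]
ds^2 = g_{ij} dx^i dx^j; only the non-zero components contribute.
ds^2 = dr^2 + r^2 dθ^2 + r^2*sin(θ)^2 dφ^2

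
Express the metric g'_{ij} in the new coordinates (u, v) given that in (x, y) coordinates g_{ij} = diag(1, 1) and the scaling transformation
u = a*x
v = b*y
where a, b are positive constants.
Invert the transformation: x = u/a, y = v/b
g'_{ij} = (∂x^k/∂x'^i)(∂x^l/∂x'^j) g_{kl}; with g_{kl} = δ_{kl} this is Σ_k (∂x^k/∂x'^i)(∂x^k/∂x'^j).
Jacobian: ∂x/∂u = 1/a, ∂x/∂v = 0, ∂y/∂u = 0, ∂y/∂v = 1/b
g'_{uu} = (1/a)(1/a) + (0)(0) = 1/a^2
g'_{uv} = (1/a)(0) + (0)(1/b) = 0
g'_{vv} = (0)(0) + (1/b)(1/b) = 1/b^2
g'_{ij} = diag(1/a^2, 1/b^2)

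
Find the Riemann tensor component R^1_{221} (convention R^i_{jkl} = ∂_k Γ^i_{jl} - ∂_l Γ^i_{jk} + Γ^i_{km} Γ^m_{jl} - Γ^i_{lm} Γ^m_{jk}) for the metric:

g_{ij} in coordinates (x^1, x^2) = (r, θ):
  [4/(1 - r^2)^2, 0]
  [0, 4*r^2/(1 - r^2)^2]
Non-zero Christoffel symbols (Γ^k_{ij} = Γ^k_{ji}):
Γ^r_{r r} = 2*r/(1 - r^2)
Γ^r_{θ θ} = (r^3 + r)/(r^2 - 1)
Γ^θ_{r θ} = (-r^2 - 1)/(r^3 - r)
R^r_{θ θ r} = ∂_θ Γ^r_{θ r} - ∂_r Γ^r_{θ θ} + Γ^r_{θ m} Γ^m_{θ r} - Γ^r_{r m} Γ^m_{θ θ}
  = (0) - ((r^4 - 4*r^2 - 1)/(r^2 - 1)^2) + (-(r^2 + 1)^2/(r^2 - 1)^2) - (-2*r^2*(r^2 + 1)/(r^2 - 1)^2) = 4*r^2/(r^2 - 1)^2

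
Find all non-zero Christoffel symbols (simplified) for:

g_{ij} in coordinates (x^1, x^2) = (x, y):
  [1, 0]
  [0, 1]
Using Γ^k_{ij} = (1/2) g^{km} (∂_i g_{mj} + ∂_j g_{mi} - ∂_m g_{ij}); the metric is diagonal, so only the m = k term contributes.
Every metric component is constant, so all ∂_m g_{ij} = 0 and every Christoffel symbol vanishes.
All Christoffel symbols are zero.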